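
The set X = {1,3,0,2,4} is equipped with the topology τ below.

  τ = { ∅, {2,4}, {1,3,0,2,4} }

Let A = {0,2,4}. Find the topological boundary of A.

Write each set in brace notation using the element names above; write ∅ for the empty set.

{1,3,0}

open subsets of A: ∅, {2,4}; so int(A) = {2,4}
closure: X∖int(X∖A) = X∖∅ = {1,3,0,2,4}
∂A = {1,3,0,2,4} minus {2,4} = {1,3,0}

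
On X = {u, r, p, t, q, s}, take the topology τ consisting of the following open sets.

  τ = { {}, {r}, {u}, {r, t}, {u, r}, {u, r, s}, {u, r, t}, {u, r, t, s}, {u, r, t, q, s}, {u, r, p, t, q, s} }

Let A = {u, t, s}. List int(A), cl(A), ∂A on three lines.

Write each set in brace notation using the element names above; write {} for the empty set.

interior: largest open inside A is {u} (from {}, {u})
cl via duality: int({r, p, q}) = {r}, so X∖{r} = {u, p, t, q, s}
cl∖int = {p, t, q, s}

int(A) = {u}
cl(A)  = {u, p, t, q, s}
∂A     = {p, t, q, s}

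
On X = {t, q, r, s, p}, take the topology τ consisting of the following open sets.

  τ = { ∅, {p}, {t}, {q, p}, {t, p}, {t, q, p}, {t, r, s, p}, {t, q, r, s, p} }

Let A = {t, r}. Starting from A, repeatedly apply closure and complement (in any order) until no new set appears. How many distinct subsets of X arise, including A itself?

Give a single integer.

6

closure: X∖int(X∖A) = X∖{q, p} = {t, r, s}
Let k=closure and c=complement:
  1. A     = {t, r}
  2. kA    = {t, r, s}
  3. cA    = {q, s, p}
  4. ckA   = {q, p}
  5. kcA   = {q, r, s, p}
  6. ckcA  = {t}
— saturated at 6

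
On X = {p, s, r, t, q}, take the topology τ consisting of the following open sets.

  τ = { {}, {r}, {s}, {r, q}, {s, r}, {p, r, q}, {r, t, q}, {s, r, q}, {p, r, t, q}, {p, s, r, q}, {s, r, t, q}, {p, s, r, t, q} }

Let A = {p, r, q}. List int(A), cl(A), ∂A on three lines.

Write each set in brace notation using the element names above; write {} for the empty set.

U open, U⊆A: {}, {r}, {r, q}, {p, r, q}. int(A) = ⋃ = {p, r, q}
X∖A={s, t}, int(X∖A)={s}, hence cl(A)={p, r, t, q}
∂A: remove int from cl → {t}

int(A) = {p, r, q}
cl(A)  = {p, r, t, q}
∂A     = {t}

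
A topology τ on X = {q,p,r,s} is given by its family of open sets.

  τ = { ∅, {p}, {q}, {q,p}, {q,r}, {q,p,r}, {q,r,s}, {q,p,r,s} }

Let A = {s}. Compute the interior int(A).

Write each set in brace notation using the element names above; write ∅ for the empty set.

interior: largest open inside A is ∅ (from ∅)

∅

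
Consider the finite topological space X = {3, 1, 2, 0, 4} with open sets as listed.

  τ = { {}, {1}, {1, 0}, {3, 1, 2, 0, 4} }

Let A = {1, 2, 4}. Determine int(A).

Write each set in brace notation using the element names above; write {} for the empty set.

opens ⊆ A: {}, {1}; union → int = {1}

{1}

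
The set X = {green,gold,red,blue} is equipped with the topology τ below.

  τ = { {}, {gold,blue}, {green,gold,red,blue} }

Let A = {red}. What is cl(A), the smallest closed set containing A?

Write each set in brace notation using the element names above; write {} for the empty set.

closure: X∖int(X∖A) = X∖{gold,blue} = {green,red}

{green,red}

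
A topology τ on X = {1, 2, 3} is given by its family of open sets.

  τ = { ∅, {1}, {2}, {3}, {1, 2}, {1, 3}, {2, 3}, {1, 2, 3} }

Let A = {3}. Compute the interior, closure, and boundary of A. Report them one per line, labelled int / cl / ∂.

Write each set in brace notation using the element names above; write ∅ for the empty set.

opens ⊆ A: ∅, {3}; union → int = {3}
complement {1, 2}; its interior {1, 2}; cl(A) = X∖{1, 2} = {3}
boundary = {3} ∖ {3} = ∅

int(A) = {3}
cl(A)  = {3}
∂A     = ∅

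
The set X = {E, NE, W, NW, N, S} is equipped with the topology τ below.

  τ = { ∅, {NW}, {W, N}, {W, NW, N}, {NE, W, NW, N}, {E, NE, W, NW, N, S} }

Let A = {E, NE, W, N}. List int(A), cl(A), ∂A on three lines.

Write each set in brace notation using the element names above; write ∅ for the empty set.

int(A) = {W, N}
cl(A)  = {E, NE, W, N, S}
∂A     = {E, NE, S}

interior: largest open inside A is {W, N} (from ∅, {W, N})
cl via duality: int({NW, S}) = {NW}, so X∖{NW} = {E, NE, W, N, S}
cl∖int = {E, NE, S}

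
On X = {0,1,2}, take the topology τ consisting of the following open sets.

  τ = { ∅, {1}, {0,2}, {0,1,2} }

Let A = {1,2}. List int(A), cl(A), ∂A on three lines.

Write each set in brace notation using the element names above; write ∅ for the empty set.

opens ⊆ A: ∅, {1}; union → int = {1}
complement {0}; its interior ∅; cl(A) = X∖∅ = {0,1,2}
boundary = {0,1,2} ∖ {1} = {0,2}

int(A) = {1}
cl(A)  = {0,1,2}
∂A     = {0,2}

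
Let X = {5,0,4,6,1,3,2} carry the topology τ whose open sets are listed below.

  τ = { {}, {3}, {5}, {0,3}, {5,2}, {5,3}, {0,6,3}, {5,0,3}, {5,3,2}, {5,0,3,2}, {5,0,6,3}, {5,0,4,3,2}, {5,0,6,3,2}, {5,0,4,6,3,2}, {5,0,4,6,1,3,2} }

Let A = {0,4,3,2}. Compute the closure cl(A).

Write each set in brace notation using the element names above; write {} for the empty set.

closure: X∖int(X∖A) = X∖{5} = {0,4,6,1,3,2}

{0,4,6,1,3,2}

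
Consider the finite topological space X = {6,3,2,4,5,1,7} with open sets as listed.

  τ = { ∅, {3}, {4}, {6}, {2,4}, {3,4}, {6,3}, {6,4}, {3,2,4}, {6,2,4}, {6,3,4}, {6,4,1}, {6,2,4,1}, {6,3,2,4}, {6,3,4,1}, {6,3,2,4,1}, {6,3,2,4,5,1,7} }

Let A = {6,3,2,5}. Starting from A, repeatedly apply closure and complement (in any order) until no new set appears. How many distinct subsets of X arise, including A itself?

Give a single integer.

8

X∖A={4,1,7}, int(X∖A)={4}, hence cl(A)={6,3,2,5,1,7}
Orbit (k=closure, c=complement):
  1. A     = {6,3,2,5}
  2. kA    = {6,3,2,5,1,7}
  3. cA    = {4,1,7}
  4. ckA   = {4}
  5. kcA   = {2,4,5,1,7}
  6. ckcA  = {6,3}
  7. kckcA = {6,3,5,1,7}
  8. ckckcA = {2,4}
(closed under both — stop)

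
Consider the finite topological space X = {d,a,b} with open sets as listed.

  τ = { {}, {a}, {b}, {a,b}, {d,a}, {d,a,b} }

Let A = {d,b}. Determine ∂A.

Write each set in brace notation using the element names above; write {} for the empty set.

{d}

U open, U⊆A: {}, {b}. int(A) = ⋃ = {b}
X∖A={a}, int(X∖A)={a}, hence cl(A)={d,b}
∂A: remove int from cl → {d}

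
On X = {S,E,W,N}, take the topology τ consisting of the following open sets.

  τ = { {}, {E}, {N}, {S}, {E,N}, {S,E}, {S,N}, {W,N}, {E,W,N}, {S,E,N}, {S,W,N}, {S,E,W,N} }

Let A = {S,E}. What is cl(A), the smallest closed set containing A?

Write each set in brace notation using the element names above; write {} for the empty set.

{S,E}

closure: X∖int(X∖A) = X∖{W,N} = {S,E}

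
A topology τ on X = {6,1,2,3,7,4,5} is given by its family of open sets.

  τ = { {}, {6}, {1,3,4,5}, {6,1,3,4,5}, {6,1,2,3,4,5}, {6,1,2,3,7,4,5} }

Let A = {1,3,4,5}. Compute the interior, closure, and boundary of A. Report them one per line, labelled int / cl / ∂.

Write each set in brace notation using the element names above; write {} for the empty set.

opens ⊆ A: {}, {1,3,4,5}; union → int = {1,3,4,5}
complement {6,2,7}; its interior {6}; cl(A) = X∖{6} = {1,2,3,7,4,5}
boundary = {1,2,3,7,4,5} ∖ {1,3,4,5} = {2,7}

int(A) = {1,3,4,5}
cl(A)  = {1,2,3,7,4,5}
∂A     = {2,7}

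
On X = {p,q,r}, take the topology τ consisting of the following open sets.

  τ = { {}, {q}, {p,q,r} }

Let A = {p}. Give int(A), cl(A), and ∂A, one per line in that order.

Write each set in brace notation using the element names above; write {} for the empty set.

U open, U⊆A: {}. int(A) = ⋃ = {}
X∖A={q,r}, int(X∖A)={q}, hence cl(A)={p,r}
∂A: remove int from cl → {p,r}

int(A) = {}
cl(A)  = {p,r}
∂A     = {p,r}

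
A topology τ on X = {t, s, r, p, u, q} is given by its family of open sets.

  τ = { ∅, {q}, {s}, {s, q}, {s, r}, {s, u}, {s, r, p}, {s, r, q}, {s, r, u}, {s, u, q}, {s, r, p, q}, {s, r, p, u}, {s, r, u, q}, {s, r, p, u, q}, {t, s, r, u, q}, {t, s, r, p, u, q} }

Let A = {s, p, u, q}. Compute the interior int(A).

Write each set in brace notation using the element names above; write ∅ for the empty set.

U open, U⊆A: ∅, {q}, {s}, {s, u}, {s, q}, {s, u, q}. int(A) = ⋃ = {s, u, q}

{s, u, q}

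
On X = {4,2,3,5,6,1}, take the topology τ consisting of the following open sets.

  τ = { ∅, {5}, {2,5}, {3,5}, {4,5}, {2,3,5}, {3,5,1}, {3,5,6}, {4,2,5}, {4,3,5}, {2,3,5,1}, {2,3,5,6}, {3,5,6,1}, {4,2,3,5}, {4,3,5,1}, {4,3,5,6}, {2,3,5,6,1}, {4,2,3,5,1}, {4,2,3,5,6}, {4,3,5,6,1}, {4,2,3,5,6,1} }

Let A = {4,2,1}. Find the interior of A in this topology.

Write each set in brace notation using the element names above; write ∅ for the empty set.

open subsets of A: ∅; so int(A) = ∅

∅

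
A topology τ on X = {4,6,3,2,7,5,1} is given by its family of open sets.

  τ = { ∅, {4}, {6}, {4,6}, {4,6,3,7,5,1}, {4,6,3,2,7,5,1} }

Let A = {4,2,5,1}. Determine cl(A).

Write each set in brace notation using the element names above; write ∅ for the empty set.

{4,3,2,7,5,1}

cl via duality: int({6,3,7}) = {6}, so X∖{6} = {4,3,2,7,5,1}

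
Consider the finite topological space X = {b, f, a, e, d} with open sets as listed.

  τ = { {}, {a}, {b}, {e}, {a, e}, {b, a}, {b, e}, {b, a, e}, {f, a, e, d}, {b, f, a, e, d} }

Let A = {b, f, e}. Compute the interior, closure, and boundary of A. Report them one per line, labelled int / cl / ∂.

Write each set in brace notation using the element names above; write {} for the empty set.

open subsets of A: {}, {e}, {b}, {b, e}; so int(A) = {b, e}
closure: X∖int(X∖A) = X∖{a} = {b, f, e, d}
∂A = {b, f, e, d} minus {b, e} = {f, d}

int(A) = {b, e}
cl(A)  = {b, f, e, d}
∂A     = {f, d}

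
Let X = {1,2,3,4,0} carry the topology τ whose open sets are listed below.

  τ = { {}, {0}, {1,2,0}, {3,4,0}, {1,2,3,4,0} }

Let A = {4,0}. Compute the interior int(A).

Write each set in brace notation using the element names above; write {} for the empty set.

interior: largest open inside A is {0} (from {}, {0})

{0}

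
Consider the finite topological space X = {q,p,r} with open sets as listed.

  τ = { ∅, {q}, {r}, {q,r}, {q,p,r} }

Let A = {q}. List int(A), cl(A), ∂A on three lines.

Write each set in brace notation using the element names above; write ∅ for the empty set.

interior: largest open inside A is {q} (from ∅, {q})
cl via duality: int({p,r}) = {r}, so X∖{r} = {q,p}
cl∖int = {p}

int(A) = {q}
cl(A)  = {q,p}
∂A     = {p}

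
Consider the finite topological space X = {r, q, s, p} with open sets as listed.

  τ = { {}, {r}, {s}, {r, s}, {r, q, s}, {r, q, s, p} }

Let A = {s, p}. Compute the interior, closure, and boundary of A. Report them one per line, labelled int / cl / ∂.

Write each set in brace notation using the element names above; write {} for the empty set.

opens ⊆ A: {}, {s}; union → int = {s}
complement {r, q}; its interior {r}; cl(A) = X∖{r} = {q, s, p}
boundary = {q, s, p} ∖ {s} = {q, p}

int(A) = {s}
cl(A)  = {q, s, p}
∂A     = {q, p}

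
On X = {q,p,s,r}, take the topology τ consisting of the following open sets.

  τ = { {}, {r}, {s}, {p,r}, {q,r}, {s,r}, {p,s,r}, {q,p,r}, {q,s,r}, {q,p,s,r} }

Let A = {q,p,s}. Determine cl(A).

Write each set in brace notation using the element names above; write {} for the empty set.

{q,p,s}

complement {r}; its interior {r}; cl(A) = X∖{r} = {q,p,s}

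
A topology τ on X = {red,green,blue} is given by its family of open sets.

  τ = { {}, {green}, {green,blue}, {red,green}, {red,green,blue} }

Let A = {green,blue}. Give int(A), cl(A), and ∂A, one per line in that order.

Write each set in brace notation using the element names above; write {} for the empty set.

int(A) = {green,blue}
cl(A)  = {red,green,blue}
∂A     = {red}

interior: largest open inside A is {green,blue} (from {}, {green}, {green,blue})
cl via duality: int({red}) = {}, so X∖{} = {red,green,blue}
cl∖int = {red}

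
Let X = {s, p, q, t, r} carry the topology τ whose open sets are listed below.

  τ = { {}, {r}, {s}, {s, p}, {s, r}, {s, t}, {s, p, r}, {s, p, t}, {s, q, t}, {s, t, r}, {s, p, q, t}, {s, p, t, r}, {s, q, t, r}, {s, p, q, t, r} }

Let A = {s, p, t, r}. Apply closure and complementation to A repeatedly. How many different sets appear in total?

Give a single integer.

cl via duality: int({q}) = {}, so X∖{} = {s, p, q, t, r}
Write k for closure, c for complement:
  1. A     = {s, p, t, r}
  2. kA    = {s, p, q, t, r}
  3. cA    = {q}
  4. ckA   = {}
applying k or c yields no new set

4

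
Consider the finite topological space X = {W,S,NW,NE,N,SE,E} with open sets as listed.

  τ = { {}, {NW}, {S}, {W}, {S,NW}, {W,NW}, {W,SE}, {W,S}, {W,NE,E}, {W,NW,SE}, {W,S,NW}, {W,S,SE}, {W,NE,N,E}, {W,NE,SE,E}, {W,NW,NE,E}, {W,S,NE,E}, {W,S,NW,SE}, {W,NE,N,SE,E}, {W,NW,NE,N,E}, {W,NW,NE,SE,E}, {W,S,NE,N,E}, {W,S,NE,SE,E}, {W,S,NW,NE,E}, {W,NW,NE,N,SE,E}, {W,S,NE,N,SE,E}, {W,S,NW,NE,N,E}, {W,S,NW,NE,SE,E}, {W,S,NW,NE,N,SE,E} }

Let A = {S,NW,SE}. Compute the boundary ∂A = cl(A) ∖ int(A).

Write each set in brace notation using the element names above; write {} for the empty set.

{SE}

opens ⊆ A: {}, {S}, {NW}, {S,NW}; union → int = {S,NW}
complement {W,NE,N,E}; its interior {W,NE,N,E}; cl(A) = X∖{W,NE,N,E} = {S,NW,SE}
boundary = {S,NW,SE} ∖ {S,NW} = {SE}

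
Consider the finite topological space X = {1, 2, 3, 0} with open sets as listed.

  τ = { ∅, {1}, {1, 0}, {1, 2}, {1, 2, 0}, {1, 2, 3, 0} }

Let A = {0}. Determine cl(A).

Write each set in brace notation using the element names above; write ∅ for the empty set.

cl via duality: int({1, 2, 3}) = {1, 2}, so X∖{1, 2} = {3, 0}

{3, 0}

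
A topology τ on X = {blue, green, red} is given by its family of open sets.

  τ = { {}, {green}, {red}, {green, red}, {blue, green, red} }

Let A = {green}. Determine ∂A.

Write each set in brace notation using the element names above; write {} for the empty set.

{blue}

opens ⊆ A: {}, {green}; union → int = {green}
complement {blue, red}; its interior {red}; cl(A) = X∖{red} = {blue, green}
boundary = {blue, green} ∖ {green} = {blue}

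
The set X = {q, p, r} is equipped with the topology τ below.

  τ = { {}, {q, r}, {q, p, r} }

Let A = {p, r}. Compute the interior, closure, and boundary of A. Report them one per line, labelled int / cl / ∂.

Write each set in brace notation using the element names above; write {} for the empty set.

interior: largest open inside A is {} (from {})
cl via duality: int({q}) = {}, so X∖{} = {q, p, r}
cl∖int = {q, p, r}

int(A) = {}
cl(A)  = {q, p, r}
∂A     = {q, p, r}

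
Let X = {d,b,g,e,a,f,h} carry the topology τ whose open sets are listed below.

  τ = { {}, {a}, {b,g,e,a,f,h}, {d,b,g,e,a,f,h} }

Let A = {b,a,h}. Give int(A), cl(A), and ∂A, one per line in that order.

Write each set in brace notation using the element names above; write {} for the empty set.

U open, U⊆A: {}, {a}. int(A) = ⋃ = {a}
X∖A={d,g,e,f}, int(X∖A)={}, hence cl(A)={d,b,g,e,a,f,h}
∂A: remove int from cl → {d,b,g,e,f,h}

int(A) = {a}
cl(A)  = {d,b,g,e,a,f,h}
∂A     = {d,b,g,e,f,h}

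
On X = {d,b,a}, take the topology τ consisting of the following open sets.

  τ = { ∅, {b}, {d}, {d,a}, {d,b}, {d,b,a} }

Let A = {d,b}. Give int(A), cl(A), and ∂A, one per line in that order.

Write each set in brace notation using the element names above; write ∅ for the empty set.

U open, U⊆A: ∅, {d}, {b}, {d,b}. int(A) = ⋃ = {d,b}
X∖A={a}, int(X∖A)=∅, hence cl(A)={d,b,a}
∂A: remove int from cl → {a}

int(A) = {d,b}
cl(A)  = {d,b,a}
∂A     = {a}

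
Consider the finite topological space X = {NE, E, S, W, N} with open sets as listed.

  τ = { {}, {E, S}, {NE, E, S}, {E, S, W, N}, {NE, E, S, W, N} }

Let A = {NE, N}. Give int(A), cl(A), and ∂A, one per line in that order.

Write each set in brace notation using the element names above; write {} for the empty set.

int(A) = {}
cl(A)  = {NE, W, N}
∂A     = {NE, W, N}

open subsets of A: {}; so int(A) = {}
closure: X∖int(X∖A) = X∖{E, S} = {NE, W, N}
∂A = {NE, W, N} minus {} = {NE, W, N}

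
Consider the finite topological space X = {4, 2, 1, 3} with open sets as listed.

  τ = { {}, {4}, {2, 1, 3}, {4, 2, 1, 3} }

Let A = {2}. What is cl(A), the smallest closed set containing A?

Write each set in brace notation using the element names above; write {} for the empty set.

{2, 1, 3}

X∖A={4, 1, 3}, int(X∖A)={4}, hence cl(A)={2, 1, 3}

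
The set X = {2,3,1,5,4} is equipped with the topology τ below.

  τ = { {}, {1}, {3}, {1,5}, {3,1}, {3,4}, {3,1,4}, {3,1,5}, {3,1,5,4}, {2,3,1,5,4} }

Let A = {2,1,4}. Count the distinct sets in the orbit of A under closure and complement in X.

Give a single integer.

complement {3,5}; its interior {3}; cl(A) = X∖{3} = {2,1,5,4}
With k = closure, c = complement:
  1. A     = {2,1,4}
  2. kA    = {2,1,5,4}
  3. cA    = {3,5}
  4. ckA   = {3}
  5. kcA   = {2,3,5,4}
  6. kckA  = {2,3,4}
  7. ckcA  = {1}
  8. ckckA = {1,5}
  9. kckcA = {2,1,5}
  10. ckckcA = {3,4}
k, c of each give nothing new

10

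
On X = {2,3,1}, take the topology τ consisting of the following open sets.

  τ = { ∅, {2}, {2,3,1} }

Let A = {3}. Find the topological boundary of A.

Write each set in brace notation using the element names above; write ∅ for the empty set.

{3,1}

U open, U⊆A: ∅. int(A) = ⋃ = ∅
X∖A={2,1}, int(X∖A)={2}, hence cl(A)={3,1}
∂A: remove int from cl → {3,1}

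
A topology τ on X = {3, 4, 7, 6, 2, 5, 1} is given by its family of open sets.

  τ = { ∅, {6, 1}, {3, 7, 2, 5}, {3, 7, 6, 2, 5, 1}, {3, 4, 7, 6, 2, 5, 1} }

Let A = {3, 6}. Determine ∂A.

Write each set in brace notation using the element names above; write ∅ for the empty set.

{3, 4, 7, 6, 2, 5, 1}

interior: largest open inside A is ∅ (from ∅)
cl via duality: int({4, 7, 2, 5, 1}) = ∅, so X∖∅ = {3, 4, 7, 6, 2, 5, 1}
cl∖int = {3, 4, 7, 6, 2, 5, 1}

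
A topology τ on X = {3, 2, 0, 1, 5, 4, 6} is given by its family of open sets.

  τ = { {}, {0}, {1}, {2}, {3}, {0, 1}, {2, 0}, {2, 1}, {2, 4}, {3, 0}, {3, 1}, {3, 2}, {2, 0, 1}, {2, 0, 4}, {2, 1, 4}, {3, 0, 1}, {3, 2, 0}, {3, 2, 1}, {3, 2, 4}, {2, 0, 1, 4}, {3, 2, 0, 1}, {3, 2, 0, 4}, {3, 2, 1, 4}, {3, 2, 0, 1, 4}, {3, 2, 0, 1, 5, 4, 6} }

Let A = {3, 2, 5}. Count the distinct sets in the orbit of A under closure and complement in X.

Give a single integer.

8

cl via duality: int({0, 1, 4, 6}) = {0, 1}, so X∖{0, 1} = {3, 2, 5, 4, 6}
Write k for closure, c for complement:
  1. A     = {3, 2, 5}
  2. kA    = {3, 2, 5, 4, 6}
  3. cA    = {0, 1, 4, 6}
  4. ckA   = {0, 1}
  5. kcA   = {0, 1, 5, 4, 6}
  6. kckA  = {0, 1, 5, 6}
  7. ckcA  = {3, 2}
  8. ckckA = {3, 2, 4}
applying k or c yields no new set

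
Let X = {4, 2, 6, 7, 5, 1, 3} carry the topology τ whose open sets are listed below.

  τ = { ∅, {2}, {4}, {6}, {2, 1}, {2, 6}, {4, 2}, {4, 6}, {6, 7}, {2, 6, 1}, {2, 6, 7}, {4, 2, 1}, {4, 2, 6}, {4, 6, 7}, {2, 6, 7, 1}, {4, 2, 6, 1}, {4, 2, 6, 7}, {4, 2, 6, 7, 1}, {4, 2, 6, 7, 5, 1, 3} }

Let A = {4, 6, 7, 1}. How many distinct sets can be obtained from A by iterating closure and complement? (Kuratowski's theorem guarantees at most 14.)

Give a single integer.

cl via duality: int({2, 5, 3}) = {2}, so X∖{2} = {4, 6, 7, 5, 1, 3}
Write k for closure, c for complement:
  1. A     = {4, 6, 7, 1}
  2. kA    = {4, 6, 7, 5, 1, 3}
  3. cA    = {2, 5, 3}
  4. ckA   = {2}
  5. kcA   = {2, 5, 1, 3}
  6. ckcA  = {4, 6, 7}
  7. kckcA = {4, 6, 7, 5, 3}
  8. ckckcA = {2, 1}
applying k or c yields no new set

8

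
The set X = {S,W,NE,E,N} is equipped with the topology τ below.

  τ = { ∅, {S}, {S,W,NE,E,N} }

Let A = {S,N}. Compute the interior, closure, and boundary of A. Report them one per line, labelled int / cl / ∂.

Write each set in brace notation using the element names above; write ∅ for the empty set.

int(A) = {S}
cl(A)  = {S,W,NE,E,N}
∂A     = {W,NE,E,N}

opens ⊆ A: ∅, {S}; union → int = {S}
complement {W,NE,E}; its interior ∅; cl(A) = X∖∅ = {S,W,NE,E,N}
boundary = {S,W,NE,E,N} ∖ {S} = {W,NE,E,N}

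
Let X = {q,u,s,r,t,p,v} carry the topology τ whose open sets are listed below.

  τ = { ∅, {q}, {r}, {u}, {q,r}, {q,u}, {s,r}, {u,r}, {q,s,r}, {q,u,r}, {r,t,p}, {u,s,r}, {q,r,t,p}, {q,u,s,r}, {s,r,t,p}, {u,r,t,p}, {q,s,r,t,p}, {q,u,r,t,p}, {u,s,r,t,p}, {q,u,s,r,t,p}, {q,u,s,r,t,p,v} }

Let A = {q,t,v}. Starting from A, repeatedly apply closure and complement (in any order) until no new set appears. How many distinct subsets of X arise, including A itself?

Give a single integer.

8

closure: X∖int(X∖A) = X∖{u,s,r} = {q,t,p,v}
Let k=closure and c=complement:
  1. A     = {q,t,v}
  2. kA    = {q,t,p,v}
  3. cA    = {u,s,r,p}
  4. ckA   = {u,s,r}
  5. kcA   = {u,s,r,t,p,v}
  6. ckcA  = {q}
  7. kckcA = {q,v}
  8. ckckcA = {u,s,r,t,p}
— saturated at 8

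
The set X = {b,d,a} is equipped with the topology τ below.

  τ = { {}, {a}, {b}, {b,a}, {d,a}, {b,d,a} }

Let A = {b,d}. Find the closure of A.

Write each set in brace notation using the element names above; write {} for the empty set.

cl via duality: int({a}) = {a}, so X∖{a} = {b,d}

{b,d}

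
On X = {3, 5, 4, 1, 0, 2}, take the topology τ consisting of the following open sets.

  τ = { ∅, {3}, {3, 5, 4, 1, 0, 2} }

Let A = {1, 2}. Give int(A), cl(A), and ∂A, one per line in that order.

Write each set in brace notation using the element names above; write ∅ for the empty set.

int(A) = ∅
cl(A)  = {5, 4, 1, 0, 2}
∂A     = {5, 4, 1, 0, 2}

opens ⊆ A: ∅; union → int = ∅
complement {3, 5, 4, 0}; its interior {3}; cl(A) = X∖{3} = {5, 4, 1, 0, 2}
boundary = {5, 4, 1, 0, 2} ∖ ∅ = {5, 4, 1, 0, 2}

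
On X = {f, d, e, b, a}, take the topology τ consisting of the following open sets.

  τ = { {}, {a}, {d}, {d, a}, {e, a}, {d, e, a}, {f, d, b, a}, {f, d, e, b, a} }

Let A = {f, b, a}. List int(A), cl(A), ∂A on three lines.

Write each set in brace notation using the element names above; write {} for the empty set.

int(A) = {a}
cl(A)  = {f, e, b, a}
∂A     = {f, e, b}

U open, U⊆A: {}, {a}. int(A) = ⋃ = {a}
X∖A={d, e}, int(X∖A)={d}, hence cl(A)={f, e, b, a}
∂A: remove int from cl → {f, e, b}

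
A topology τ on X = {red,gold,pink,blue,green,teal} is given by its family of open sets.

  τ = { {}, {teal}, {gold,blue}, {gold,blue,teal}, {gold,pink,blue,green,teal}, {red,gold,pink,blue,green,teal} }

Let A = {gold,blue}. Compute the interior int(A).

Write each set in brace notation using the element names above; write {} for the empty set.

{gold,blue}

interior: largest open inside A is {gold,blue} (from {}, {gold,blue})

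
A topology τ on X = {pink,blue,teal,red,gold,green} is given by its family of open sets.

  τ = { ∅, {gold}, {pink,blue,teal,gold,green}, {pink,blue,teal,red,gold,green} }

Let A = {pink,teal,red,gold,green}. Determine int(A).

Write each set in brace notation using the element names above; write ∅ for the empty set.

{gold}

interior: largest open inside A is {gold} (from ∅, {gold})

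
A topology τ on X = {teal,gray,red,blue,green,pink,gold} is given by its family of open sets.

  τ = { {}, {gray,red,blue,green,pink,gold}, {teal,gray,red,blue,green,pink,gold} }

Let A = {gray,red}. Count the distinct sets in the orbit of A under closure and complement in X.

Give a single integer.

4

complement {teal,blue,green,pink,gold}; its interior {}; cl(A) = X∖{} = {teal,gray,red,blue,green,pink,gold}
With k = closure, c = complement:
  1. A     = {gray,red}
  2. kA    = {teal,gray,red,blue,green,pink,gold}
  3. cA    = {teal,blue,green,pink,gold}
  4. ckA   = {}
k, c of each give nothing new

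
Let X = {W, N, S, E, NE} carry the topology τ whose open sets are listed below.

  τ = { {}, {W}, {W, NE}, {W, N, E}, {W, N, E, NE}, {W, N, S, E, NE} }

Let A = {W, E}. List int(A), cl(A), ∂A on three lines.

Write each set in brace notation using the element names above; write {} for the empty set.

int(A) = {W}
cl(A)  = {W, N, S, E, NE}
∂A     = {N, S, E, NE}

U open, U⊆A: {}, {W}. int(A) = ⋃ = {W}
X∖A={N, S, NE}, int(X∖A)={}, hence cl(A)={W, N, S, E, NE}
∂A: remove int from cl → {N, S, E, NE}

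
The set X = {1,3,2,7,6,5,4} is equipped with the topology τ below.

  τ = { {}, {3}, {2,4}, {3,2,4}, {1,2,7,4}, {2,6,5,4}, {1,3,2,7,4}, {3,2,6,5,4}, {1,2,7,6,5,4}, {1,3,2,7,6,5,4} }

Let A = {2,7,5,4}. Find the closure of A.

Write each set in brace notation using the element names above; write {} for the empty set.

closure: X∖int(X∖A) = X∖{3} = {1,2,7,6,5,4}

{1,2,7,6,5,4}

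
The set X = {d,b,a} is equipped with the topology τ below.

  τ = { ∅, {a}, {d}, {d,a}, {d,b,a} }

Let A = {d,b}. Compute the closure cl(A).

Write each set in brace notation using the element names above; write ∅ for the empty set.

cl via duality: int({a}) = {a}, so X∖{a} = {d,b}

{d,b}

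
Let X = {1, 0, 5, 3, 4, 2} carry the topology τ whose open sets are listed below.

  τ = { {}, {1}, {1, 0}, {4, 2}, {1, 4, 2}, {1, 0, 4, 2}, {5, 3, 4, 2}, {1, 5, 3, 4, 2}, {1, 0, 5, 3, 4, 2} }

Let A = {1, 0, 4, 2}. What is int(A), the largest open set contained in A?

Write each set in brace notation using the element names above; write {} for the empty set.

interior: largest open inside A is {1, 0, 4, 2} (from {}, {1}, {4, 2}, {1, 0}, {1, 4, 2}, {1, 0, 4, 2})

{1, 0, 4, 2}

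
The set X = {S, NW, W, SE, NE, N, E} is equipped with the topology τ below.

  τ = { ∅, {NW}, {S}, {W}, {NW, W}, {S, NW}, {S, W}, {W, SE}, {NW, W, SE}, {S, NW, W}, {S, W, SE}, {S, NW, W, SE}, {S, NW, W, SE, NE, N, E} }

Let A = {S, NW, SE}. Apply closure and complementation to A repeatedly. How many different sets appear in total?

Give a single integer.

8

cl via duality: int({W, NE, N, E}) = {W}, so X∖{W} = {S, NW, SE, NE, N, E}
Write k for closure, c for complement:
  1. A     = {S, NW, SE}
  2. kA    = {S, NW, SE, NE, N, E}
  3. cA    = {W, NE, N, E}
  4. ckA   = {W}
  5. kcA   = {W, SE, NE, N, E}
  6. ckcA  = {S, NW}
  7. kckcA = {S, NW, NE, N, E}
  8. ckckcA = {W, SE}
applying k or c yields no new set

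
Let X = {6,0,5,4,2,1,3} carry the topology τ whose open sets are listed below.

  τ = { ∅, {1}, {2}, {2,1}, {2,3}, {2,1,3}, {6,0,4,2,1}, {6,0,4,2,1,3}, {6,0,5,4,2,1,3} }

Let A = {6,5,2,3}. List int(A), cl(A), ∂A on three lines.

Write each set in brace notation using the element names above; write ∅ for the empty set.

int(A) = {2,3}
cl(A)  = {6,0,5,4,2,3}
∂A     = {6,0,5,4}

interior: largest open inside A is {2,3} (from ∅, {2}, {2,3})
cl via duality: int({0,4,1}) = {1}, so X∖{1} = {6,0,5,4,2,3}
cl∖int = {6,0,5,4}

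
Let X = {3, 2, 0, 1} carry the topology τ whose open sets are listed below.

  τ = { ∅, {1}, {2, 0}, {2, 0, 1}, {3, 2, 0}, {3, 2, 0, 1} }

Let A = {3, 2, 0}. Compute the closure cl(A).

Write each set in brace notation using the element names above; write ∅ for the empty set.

{3, 2, 0}

X∖A={1}, int(X∖A)={1}, hence cl(A)={3, 2, 0}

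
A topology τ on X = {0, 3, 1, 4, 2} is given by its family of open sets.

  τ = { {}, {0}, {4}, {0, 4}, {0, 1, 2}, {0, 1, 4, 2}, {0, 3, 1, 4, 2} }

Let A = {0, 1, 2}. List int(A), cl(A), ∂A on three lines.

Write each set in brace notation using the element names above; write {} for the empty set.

opens ⊆ A: {}, {0}, {0, 1, 2}; union → int = {0, 1, 2}
complement {3, 4}; its interior {4}; cl(A) = X∖{4} = {0, 3, 1, 2}
boundary = {0, 3, 1, 2} ∖ {0, 1, 2} = {3}

int(A) = {0, 1, 2}
cl(A)  = {0, 3, 1, 2}
∂A     = {3}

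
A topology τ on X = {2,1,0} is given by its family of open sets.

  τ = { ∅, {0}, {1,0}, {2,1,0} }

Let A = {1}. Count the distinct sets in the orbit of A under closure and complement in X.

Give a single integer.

6

closure: X∖int(X∖A) = X∖{0} = {2,1}
Let k=closure and c=complement:
  1. A     = {1}
  2. kA    = {2,1}
  3. cA    = {2,0}
  4. ckA   = {0}
  5. kcA   = {2,1,0}
  6. ckcA  = ∅
— saturated at 6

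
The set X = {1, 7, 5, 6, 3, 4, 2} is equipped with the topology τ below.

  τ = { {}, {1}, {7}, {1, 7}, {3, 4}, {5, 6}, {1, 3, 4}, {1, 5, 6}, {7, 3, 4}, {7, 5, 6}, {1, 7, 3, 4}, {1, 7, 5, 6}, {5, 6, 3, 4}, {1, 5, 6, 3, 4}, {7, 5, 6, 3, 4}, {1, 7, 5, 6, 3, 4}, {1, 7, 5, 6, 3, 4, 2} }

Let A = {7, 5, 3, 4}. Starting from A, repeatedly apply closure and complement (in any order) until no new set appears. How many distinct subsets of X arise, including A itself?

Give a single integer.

complement {1, 6, 2}; its interior {1}; cl(A) = X∖{1} = {7, 5, 6, 3, 4, 2}
With k = closure, c = complement:
  1. A     = {7, 5, 3, 4}
  2. kA    = {7, 5, 6, 3, 4, 2}
  3. cA    = {1, 6, 2}
  4. ckA   = {1}
  5. kcA   = {1, 5, 6, 2}
  6. kckA  = {1, 2}
  7. ckcA  = {7, 3, 4}
  8. ckckA = {7, 5, 6, 3, 4}
  9. kckcA = {7, 3, 4, 2}
  10. ckckcA = {1, 5, 6}
k, c of each give nothing new

10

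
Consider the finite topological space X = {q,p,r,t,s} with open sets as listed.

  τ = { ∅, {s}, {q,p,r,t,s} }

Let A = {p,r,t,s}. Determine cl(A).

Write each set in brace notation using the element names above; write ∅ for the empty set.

{q,p,r,t,s}

X∖A={q}, int(X∖A)=∅, hence cl(A)={q,p,r,t,s}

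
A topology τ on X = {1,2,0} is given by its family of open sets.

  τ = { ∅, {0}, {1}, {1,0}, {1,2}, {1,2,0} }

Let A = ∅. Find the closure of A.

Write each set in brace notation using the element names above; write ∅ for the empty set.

∅

complement {1,2,0}; its interior {1,2,0}; cl(A) = X∖{1,2,0} = ∅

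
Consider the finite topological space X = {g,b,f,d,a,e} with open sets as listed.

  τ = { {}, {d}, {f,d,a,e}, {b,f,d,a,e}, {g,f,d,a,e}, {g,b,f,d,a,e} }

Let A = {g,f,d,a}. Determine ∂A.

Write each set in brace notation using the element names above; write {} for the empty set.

opens ⊆ A: {}, {d}; union → int = {d}
complement {b,e}; its interior {}; cl(A) = X∖{} = {g,b,f,d,a,e}
boundary = {g,b,f,d,a,e} ∖ {d} = {g,b,f,a,e}

{g,b,f,a,e}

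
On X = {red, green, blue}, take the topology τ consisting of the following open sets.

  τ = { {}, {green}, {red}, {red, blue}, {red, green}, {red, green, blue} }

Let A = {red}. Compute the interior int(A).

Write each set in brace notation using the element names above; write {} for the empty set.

open subsets of A: {}, {red}; so int(A) = {red}

{red}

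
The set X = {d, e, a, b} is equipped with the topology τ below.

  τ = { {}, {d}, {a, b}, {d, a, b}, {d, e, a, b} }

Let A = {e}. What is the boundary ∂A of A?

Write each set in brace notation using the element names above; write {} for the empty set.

open subsets of A: {}; so int(A) = {}
closure: X∖int(X∖A) = X∖{d, a, b} = {e}
∂A = {e} minus {} = {e}

{e}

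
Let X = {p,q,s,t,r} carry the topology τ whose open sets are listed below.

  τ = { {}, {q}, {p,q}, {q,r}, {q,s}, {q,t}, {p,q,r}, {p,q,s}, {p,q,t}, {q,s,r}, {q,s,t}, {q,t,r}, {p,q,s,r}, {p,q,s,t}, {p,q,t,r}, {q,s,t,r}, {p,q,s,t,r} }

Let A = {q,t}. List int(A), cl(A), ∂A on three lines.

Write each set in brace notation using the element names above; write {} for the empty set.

interior: largest open inside A is {q,t} (from {}, {q}, {q,t})
cl via duality: int({p,s,r}) = {}, so X∖{} = {p,q,s,t,r}
cl∖int = {p,s,r}

int(A) = {q,t}
cl(A)  = {p,q,s,t,r}
∂A     = {p,s,r}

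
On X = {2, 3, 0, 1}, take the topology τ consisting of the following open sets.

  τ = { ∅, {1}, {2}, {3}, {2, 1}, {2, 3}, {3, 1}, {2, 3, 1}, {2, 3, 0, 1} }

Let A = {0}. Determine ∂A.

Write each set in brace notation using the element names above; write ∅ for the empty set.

{0}

open subsets of A: ∅; so int(A) = ∅
closure: X∖int(X∖A) = X∖{2, 3, 1} = {0}
∂A = {0} minus ∅ = {0}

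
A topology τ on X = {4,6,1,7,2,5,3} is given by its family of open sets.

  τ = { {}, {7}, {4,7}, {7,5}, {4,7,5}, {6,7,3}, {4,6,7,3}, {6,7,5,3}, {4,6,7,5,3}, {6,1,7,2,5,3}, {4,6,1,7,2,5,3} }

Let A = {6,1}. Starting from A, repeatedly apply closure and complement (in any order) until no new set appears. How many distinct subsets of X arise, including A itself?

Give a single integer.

6

closure: X∖int(X∖A) = X∖{4,7,5} = {6,1,2,3}
Let k=closure and c=complement:
  1. A     = {6,1}
  2. kA    = {6,1,2,3}
  3. cA    = {4,7,2,5,3}
  4. ckA   = {4,7,5}
  5. kcA   = {4,6,1,7,2,5,3}
  6. ckcA  = {}
— saturated at 6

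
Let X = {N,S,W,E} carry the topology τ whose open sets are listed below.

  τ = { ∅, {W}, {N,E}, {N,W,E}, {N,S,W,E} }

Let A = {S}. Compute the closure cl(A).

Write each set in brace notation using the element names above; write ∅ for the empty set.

closure: X∖int(X∖A) = X∖{N,W,E} = {S}

{S}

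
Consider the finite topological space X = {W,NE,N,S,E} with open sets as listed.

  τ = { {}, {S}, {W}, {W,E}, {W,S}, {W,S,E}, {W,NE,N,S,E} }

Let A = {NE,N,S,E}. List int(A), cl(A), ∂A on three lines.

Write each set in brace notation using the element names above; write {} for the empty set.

int(A) = {S}
cl(A)  = {NE,N,S,E}
∂A     = {NE,N,E}

open subsets of A: {}, {S}; so int(A) = {S}
closure: X∖int(X∖A) = X∖{W} = {NE,N,S,E}
∂A = {NE,N,S,E} minus {S} = {NE,N,E}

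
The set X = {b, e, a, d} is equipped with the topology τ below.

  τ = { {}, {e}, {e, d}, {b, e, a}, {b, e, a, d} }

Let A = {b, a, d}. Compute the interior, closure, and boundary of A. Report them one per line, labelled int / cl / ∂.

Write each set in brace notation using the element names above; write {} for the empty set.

U open, U⊆A: {}. int(A) = ⋃ = {}
X∖A={e}, int(X∖A)={e}, hence cl(A)={b, a, d}
∂A: remove int from cl → {b, a, d}

int(A) = {}
cl(A)  = {b, a, d}
∂A     = {b, a, d}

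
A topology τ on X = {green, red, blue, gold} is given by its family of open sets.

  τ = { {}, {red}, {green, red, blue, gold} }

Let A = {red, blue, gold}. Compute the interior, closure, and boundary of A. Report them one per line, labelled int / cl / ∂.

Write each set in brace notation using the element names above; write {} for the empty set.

interior: largest open inside A is {red} (from {}, {red})
cl via duality: int({green}) = {}, so X∖{} = {green, red, blue, gold}
cl∖int = {green, blue, gold}

int(A) = {red}
cl(A)  = {green, red, blue, gold}
∂A     = {green, blue, gold}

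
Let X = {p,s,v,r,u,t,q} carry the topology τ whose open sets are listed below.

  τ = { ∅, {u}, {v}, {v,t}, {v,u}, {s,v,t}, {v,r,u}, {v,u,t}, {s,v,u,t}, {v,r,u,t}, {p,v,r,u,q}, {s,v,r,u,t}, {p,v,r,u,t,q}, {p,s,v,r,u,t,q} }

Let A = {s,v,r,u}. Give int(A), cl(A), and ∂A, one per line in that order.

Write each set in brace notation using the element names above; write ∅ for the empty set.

int(A) = {v,r,u}
cl(A)  = {p,s,v,r,u,t,q}
∂A     = {p,s,t,q}

U open, U⊆A: ∅, {u}, {v}, {v,u}, {v,r,u}. int(A) = ⋃ = {v,r,u}
X∖A={p,t,q}, int(X∖A)=∅, hence cl(A)={p,s,v,r,u,t,q}
∂A: remove int from cl → {p,s,t,q}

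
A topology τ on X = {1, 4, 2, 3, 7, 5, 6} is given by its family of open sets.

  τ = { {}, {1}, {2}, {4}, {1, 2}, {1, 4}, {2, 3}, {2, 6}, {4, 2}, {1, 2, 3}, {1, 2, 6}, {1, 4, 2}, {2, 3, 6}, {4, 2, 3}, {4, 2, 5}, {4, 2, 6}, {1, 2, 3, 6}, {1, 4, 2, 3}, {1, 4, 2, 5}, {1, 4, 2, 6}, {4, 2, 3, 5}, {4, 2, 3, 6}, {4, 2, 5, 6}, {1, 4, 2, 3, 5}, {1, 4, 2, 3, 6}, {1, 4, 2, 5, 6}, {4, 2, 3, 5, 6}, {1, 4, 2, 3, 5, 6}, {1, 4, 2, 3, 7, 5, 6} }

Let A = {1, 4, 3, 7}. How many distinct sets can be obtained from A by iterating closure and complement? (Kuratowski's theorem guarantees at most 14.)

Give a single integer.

cl via duality: int({2, 5, 6}) = {2, 6}, so X∖{2, 6} = {1, 4, 3, 7, 5}
Write k for closure, c for complement:
  1. A     = {1, 4, 3, 7}
  2. kA    = {1, 4, 3, 7, 5}
  3. cA    = {2, 5, 6}
  4. ckA   = {2, 6}
  5. kcA   = {2, 3, 7, 5, 6}
  6. ckcA  = {1, 4}
  7. kckcA = {1, 4, 7, 5}
  8. ckckcA = {2, 3, 6}
applying k or c yields no new set

8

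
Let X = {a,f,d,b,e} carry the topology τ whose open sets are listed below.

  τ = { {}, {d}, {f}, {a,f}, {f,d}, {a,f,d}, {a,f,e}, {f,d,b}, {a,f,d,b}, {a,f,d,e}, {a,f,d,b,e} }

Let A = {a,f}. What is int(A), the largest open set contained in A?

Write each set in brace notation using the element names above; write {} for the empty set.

{a,f}

open subsets of A: {}, {f}, {a,f}; so int(A) = {a,f}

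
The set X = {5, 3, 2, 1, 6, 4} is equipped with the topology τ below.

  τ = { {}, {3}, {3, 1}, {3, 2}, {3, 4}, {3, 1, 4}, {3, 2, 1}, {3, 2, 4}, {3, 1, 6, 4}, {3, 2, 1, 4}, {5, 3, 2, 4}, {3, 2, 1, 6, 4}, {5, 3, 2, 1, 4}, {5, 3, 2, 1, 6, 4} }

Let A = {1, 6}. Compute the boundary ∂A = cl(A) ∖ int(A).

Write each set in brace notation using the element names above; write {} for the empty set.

{1, 6}

opens ⊆ A: {}; union → int = {}
complement {5, 3, 2, 4}; its interior {5, 3, 2, 4}; cl(A) = X∖{5, 3, 2, 4} = {1, 6}
boundary = {1, 6} ∖ {} = {1, 6}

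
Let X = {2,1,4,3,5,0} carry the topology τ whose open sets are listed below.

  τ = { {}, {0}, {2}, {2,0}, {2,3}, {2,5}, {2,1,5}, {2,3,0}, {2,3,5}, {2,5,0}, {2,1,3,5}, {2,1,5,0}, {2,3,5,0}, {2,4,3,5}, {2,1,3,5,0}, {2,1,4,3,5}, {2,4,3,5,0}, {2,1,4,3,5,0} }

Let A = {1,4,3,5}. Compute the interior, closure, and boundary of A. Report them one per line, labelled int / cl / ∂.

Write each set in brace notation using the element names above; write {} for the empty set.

int(A) = {}
cl(A)  = {1,4,3,5}
∂A     = {1,4,3,5}

U open, U⊆A: {}. int(A) = ⋃ = {}
X∖A={2,0}, int(X∖A)={2,0}, hence cl(A)={1,4,3,5}
∂A: remove int from cl → {1,4,3,5}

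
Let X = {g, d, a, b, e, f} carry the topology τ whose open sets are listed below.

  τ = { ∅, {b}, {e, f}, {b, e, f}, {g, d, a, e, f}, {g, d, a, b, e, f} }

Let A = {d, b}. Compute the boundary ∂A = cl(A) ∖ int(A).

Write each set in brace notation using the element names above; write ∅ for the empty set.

open subsets of A: ∅, {b}; so int(A) = {b}
closure: X∖int(X∖A) = X∖{e, f} = {g, d, a, b}
∂A = {g, d, a, b} minus {b} = {g, d, a}

{g, d, a}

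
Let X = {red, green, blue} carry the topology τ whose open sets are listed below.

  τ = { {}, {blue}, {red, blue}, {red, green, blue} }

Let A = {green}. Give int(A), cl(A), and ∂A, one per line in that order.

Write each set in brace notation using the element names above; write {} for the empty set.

int(A) = {}
cl(A)  = {green}
∂A     = {green}

opens ⊆ A: {}; union → int = {}
complement {red, blue}; its interior {red, blue}; cl(A) = X∖{red, blue} = {green}
boundary = {green} ∖ {} = {green}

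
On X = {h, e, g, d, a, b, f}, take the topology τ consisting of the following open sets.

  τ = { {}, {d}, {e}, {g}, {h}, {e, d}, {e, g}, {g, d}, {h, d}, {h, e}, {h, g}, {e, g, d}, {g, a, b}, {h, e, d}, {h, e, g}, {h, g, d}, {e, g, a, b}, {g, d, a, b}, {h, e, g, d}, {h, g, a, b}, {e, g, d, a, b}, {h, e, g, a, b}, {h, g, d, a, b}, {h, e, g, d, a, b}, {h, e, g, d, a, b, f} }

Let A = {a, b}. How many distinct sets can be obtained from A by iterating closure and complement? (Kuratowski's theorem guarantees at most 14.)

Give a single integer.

closure: X∖int(X∖A) = X∖{h, e, g, d} = {a, b, f}
Let k=closure and c=complement:
  1. A     = {a, b}
  2. kA    = {a, b, f}
  3. cA    = {h, e, g, d, f}
  4. ckA   = {h, e, g, d}
  5. kcA   = {h, e, g, d, a, b, f}
  6. ckcA  = {}
— saturated at 6

6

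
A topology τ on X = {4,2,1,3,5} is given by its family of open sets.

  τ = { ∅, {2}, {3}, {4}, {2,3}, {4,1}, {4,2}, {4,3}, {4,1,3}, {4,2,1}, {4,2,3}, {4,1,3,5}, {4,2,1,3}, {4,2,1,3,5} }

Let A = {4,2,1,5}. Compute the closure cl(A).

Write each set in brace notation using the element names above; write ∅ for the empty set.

cl via duality: int({3}) = {3}, so X∖{3} = {4,2,1,5}

{4,2,1,5}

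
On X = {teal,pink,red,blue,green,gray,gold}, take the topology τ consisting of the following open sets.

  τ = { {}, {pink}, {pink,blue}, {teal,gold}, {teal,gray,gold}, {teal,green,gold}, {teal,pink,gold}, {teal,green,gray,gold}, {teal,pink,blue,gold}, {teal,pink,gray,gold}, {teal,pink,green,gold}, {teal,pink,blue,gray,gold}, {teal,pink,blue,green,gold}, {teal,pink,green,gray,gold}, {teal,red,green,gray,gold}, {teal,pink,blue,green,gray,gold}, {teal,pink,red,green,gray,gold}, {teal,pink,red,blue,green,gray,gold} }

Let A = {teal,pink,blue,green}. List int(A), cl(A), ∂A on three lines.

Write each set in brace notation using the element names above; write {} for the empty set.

open subsets of A: {}, {pink}, {pink,blue}; so int(A) = {pink,blue}
closure: X∖int(X∖A) = X∖{} = {teal,pink,red,blue,green,gray,gold}
∂A = {teal,pink,red,blue,green,gray,gold} minus {pink,blue} = {teal,red,green,gray,gold}

int(A) = {pink,blue}
cl(A)  = {teal,pink,red,blue,green,gray,gold}
∂A     = {teal,red,green,gray,gold}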